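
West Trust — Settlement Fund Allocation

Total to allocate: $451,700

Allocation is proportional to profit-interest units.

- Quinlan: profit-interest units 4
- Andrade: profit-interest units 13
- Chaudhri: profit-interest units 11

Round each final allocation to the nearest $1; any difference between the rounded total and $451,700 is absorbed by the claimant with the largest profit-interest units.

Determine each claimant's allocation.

Sum of profit-interest units: 4 + 13 + 11 = 28.
Pro-rata amounts: Quinlan 64,528.57; Andrade 209,717.86; Chaudhri 177,453.57.
After rounding ($1): Quinlan $64,529; Andrade $209,718; Chaudhri $177,454. Sum = $451,701.
Difference $451,700 − $451,701 = −$1 applied to largest profit-interest units (Andrade): Andrade becomes $209,717.

Quinlan: $64,529 · Andrade: $209,717 · Chaudhri: $177,454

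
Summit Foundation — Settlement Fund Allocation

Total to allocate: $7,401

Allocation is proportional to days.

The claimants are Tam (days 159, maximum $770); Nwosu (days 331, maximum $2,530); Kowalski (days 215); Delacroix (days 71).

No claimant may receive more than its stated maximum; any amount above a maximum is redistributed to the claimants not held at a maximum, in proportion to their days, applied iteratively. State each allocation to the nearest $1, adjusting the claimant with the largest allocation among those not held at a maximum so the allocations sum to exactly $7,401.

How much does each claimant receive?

Total days = 776.
Proportional shares (ignoring caps): Tam 1,516.44; Nwosu 3,156.87; Kowalski 2,050.53; Delacroix 677.15.
Cap binds for Tam ($770), Nwosu ($2,530); remaining pool $4,101 reallocated over remaining days 286.
Shares after redistribution: Kowalski 3,082.92 → $3,083; Delacroix 1,018.08 → $1,018.

Tam: $770 | Nwosu: $2,530 | Kowalski: $3,083 | Delacroix: $1,018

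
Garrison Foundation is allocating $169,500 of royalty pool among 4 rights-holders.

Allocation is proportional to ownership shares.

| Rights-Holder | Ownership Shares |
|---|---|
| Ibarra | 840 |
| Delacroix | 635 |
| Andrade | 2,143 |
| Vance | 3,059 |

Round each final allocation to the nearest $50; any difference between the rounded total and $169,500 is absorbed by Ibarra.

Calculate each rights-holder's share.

Ibarra: $21,350 | Delacroix: $16,100 | Andrade: $54,400 | Vance: $77,650

Combined ownership shares = 6,677.
Raw shares: Ibarra 840/6,677 × $169,500 = 21,323.95; Delacroix 635/6,677 × $169,500 = 16,119.89; Andrade 2,143/6,677 × $169,500 = 54,401.45; Vance 3,059/6,677 × $169,500 = 77,654.71.
After rounding ($50): Ibarra $21,300; Delacroix $16,100; Andrade $54,400; Vance $77,650. Sum = $169,450.
Difference $169,500 − $169,450 = +$50 applied to Ibarra: Ibarra becomes $21,350.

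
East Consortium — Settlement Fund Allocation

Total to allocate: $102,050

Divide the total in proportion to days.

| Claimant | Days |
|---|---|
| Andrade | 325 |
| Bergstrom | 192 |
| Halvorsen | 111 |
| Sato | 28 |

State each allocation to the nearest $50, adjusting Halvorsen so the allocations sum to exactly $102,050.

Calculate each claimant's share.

Total days = 656.
Proportional shares: Andrade 325/656 × $102,050 = 50,558.31; Bergstrom 192/656 × $102,050 = 29,868.29; Halvorsen 111/656 × $102,050 = 17,267.61; Sato 28/656 × $102,050 = 4,355.79.
At nearest $50: Andrade $50,550; Bergstrom $29,850; Halvorsen $17,250; Sato $4,350. Sum = $102,000.
Difference $102,050 − $102,000 = +$50 applied to Halvorsen: Halvorsen becomes $17,300.

Andrade: $50,550; Bergstrom: $29,850; Halvorsen: $17,300; Sato: $4,350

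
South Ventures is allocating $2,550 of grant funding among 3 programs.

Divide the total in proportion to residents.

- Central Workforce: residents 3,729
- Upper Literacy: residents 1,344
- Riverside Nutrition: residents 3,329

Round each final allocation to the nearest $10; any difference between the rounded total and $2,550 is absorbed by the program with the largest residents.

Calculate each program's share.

Combined residents = 3,729 + 1,344 + 3,329 = 8,402.
Raw shares: Central Workforce 1,131.75; Upper Literacy 407.90; Riverside Nutrition 1,010.35.
After rounding ($10): Central Workforce $1,130; Upper Literacy $410; Riverside Nutrition $1,010. Sum = $2,550.
No rounding difference to absorb.

Central Workforce: $1,130; Upper Literacy: $410; Riverside Nutrition: $1,010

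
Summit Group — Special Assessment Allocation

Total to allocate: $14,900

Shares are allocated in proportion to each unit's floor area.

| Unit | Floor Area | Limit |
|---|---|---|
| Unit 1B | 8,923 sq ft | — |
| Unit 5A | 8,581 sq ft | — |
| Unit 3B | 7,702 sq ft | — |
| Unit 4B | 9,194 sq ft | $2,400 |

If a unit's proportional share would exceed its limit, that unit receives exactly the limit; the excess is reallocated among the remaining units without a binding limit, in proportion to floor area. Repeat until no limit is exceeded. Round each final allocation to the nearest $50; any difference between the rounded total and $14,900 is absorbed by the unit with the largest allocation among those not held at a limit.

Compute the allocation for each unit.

Sum of floor area: 34,400.
Proportional shares (ignoring caps): Unit 1B 3,864.90; Unit 5A 3,716.77; Unit 3B 3,336.04; Unit 4B 3,982.28.
Held at cap: Unit 4B ($2,400); residual $12,500 reallocated over remaining floor area 25,206.
Redistributed shares: Unit 1B 4,425.04 → $4,450; Unit 5A 4,255.44 → $4,250; Unit 3B 3,819.53 → $3,800.

Unit 1B: $4,450 · Unit 5A: $4,250 · Unit 3B: $3,800 · Unit 4B: $2,400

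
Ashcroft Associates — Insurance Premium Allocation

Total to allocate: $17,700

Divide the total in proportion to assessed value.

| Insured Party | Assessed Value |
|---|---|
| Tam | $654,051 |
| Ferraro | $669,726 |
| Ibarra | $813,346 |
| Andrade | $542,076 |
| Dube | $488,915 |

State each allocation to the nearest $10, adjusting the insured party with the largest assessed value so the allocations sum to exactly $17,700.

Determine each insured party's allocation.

Sum of assessed value: 3,168,114.
Pro-rata amounts: Tam 654,051/3,168,114 × $17,700 = 3,654.13; Ferraro 669,726/3,168,114 × $17,700 = 3,741.71; Ibarra 813,346/3,168,114 × $17,700 = 4,544.10; Andrade 542,076/3,168,114 × $17,700 = 3,028.54; Dube 488,915/3,168,114 × $17,700 = 2,731.53.
At nearest $10: Tam $3,650; Ferraro $3,740; Ibarra $4,540; Andrade $3,030; Dube $2,730. Sum = $17,690.
Difference $17,700 − $17,690 = +$10 applied to largest assessed value (Ibarra): Ibarra becomes $4,550.

Tam: $3,650 | Ferraro: $3,740 | Ibarra: $4,550 | Andrade: $3,030 | Dube: $2,730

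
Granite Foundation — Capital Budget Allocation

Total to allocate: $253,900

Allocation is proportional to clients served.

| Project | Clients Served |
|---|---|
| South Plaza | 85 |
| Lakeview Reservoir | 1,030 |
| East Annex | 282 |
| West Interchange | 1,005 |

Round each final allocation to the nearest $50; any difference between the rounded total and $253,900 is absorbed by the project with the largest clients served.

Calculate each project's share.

Total clients served = 85 + 1,030 + 282 + 1,005 = 2,402.
Pro-rata amounts: South Plaza 8,984.80; Lakeview Reservoir 108,874.69; East Annex 29,808.41; West Interchange 106,232.10.
Rounded to nearest $50: South Plaza $9,000; Lakeview Reservoir $108,850; East Annex $29,800; West Interchange $106,250. Sum = $253,900.
Sum already equals the total — no adjustment.

South Plaza: $9,000; Lakeview Reservoir: $108,850; East Annex: $29,800; West Interchange: $106,250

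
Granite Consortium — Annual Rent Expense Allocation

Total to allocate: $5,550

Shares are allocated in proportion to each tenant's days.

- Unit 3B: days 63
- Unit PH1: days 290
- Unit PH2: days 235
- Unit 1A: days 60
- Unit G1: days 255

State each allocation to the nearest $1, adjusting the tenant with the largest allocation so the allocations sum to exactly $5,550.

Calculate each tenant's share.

Combined days = 903.
Unrounded shares: Unit 3B 63/903 × $5,550 = 387.21; Unit PH1 290/903 × $5,550 = 1,782.39; Unit PH2 235/903 × $5,550 = 1,444.35; Unit 1A 60/903 × $5,550 = 368.77; Unit G1 255/903 × $5,550 = 1,567.28.
Rounded to nearest $1: Unit 3B $387; Unit PH1 $1,782; Unit PH2 $1,444; Unit 1A $369; Unit G1 $1,567. Sum = $5,549.
Difference $5,550 − $5,549 = +$1 applied to largest allocation (Unit PH1): Unit PH1 becomes $1,783.

Unit 3B: $387 | Unit PH1: $1,783 | Unit PH2: $1,444 | Unit 1A: $369 | Unit G1: $1,567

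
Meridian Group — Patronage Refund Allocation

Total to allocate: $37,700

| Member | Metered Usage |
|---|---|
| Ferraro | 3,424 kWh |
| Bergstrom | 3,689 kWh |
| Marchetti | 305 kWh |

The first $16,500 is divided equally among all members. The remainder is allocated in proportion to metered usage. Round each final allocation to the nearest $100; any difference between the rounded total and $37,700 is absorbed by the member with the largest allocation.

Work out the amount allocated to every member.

First tranche $16,500 split equally: $5,500 each.
Remainder $21,200 by metered usage (total 7,418): Ferraro 9,785.49 → $9,800; Bergstrom 10,542.84 → $10,500; Marchetti 871.66 → $900.
Totals: Ferraro $5,500 + $9,800 = $15,300; Bergstrom $5,500 + $10,500 = $16,000; Marchetti $5,500 + $900 = $6,400.

Ferraro: $15,300; Bergstrom: $16,000; Marchetti: $6,400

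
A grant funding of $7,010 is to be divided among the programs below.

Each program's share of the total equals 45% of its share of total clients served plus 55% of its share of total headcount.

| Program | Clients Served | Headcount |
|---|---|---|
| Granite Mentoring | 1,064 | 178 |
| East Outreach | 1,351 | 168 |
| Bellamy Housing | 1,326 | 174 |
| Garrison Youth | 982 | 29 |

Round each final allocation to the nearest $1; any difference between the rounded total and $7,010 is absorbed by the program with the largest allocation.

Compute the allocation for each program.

Clients served total 4,723; headcount total 549.
Blended shares (45% clients served + 55% headcount): Granite Mentoring 0.2797; East Outreach 0.2970; Bellamy Housing 0.3007; Garrison Youth 0.1226.
Raw shares: Granite Mentoring 1,960.70; East Outreach 2,082.16; Bellamy Housing 2,107.60; Garrison Youth 859.54.
Rounded to nearest $1: Granite Mentoring $1,961; East Outreach $2,082; Bellamy Housing $2,108; Garrison Youth $860. Sum = $7,011.
Difference $7,010 − $7,011 = −$1 applied to largest allocation (Bellamy Housing): Bellamy Housing becomes $2,107.

Granite Mentoring: $1,961 · East Outreach: $2,082 · Bellamy Housing: $2,107 · Garrison Youth: $860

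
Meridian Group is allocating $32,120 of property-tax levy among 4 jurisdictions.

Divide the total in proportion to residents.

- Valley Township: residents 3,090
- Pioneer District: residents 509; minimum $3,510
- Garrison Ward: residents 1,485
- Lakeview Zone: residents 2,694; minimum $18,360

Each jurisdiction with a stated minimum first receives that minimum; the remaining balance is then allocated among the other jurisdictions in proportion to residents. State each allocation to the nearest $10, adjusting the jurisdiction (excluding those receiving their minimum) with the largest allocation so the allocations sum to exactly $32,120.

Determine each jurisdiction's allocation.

Valley Township: $6,920; Pioneer District: $3,510; Garrison Ward: $3,330; Lakeview Zone: $18,360

Minimums first: Pioneer District $3,510; Lakeview Zone $18,360. Remaining pool $10,250.
Remaining pool split over remaining residents 4,575: Valley Township 6,922.95 → $6,920; Garrison Ward 3,327.05 → $3,330.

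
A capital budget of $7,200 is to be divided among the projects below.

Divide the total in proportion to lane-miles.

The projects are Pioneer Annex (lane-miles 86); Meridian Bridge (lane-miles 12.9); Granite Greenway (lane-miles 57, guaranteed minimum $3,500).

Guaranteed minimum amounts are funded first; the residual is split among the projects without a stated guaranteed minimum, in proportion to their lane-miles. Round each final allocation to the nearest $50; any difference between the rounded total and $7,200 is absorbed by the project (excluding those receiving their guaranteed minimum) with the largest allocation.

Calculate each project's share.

Minimums first: Granite Greenway $3,500. Residual $3,700.
Residual split over remaining lane-miles 98.9: Pioneer Annex 3,217.39 → $3,200; Meridian Bridge 482.61 → $500.

Pioneer Annex: $3,200 · Meridian Bridge: $500 · Granite Greenway: $3,500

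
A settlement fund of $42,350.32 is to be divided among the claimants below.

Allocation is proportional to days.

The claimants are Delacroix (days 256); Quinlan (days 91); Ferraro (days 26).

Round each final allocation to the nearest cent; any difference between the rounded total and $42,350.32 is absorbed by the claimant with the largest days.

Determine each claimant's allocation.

Sum of days: 256 + 91 + 26 = 373.
Raw shares: Delacroix 29,066.1714; Quinlan 10,332.1156; Ferraro 2,952.0330.
At nearest cent: Delacroix $29,066.17; Quinlan $10,332.12; Ferraro $2,952.03. Sum = $42,350.32.
Sum already equals the total — no adjustment.

Delacroix: $29,066.17 · Quinlan: $10,332.12 · Ferraro: $2,952.03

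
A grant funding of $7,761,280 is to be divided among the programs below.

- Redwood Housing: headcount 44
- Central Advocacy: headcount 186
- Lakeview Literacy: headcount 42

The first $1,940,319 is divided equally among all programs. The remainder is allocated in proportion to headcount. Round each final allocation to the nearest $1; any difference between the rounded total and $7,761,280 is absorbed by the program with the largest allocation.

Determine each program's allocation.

Redwood Housing: $1,588,399; Central Advocacy: $4,627,283; Lakeview Literacy: $1,545,598

$1,940,319 shared equally gives $646,773 per program.
Remainder $5,820,961 by headcount (total 272): Redwood Housing 941,626.04 → $941,626; Central Advocacy 3,980,510.10 → $3,980,510; Lakeview Literacy 898,824.86 → $898,825.
Totals: Redwood Housing $646,773 + $941,626 = $1,588,399; Central Advocacy $646,773 + $3,980,510 = $4,627,283; Lakeview Literacy $646,773 + $898,825 = $1,545,598.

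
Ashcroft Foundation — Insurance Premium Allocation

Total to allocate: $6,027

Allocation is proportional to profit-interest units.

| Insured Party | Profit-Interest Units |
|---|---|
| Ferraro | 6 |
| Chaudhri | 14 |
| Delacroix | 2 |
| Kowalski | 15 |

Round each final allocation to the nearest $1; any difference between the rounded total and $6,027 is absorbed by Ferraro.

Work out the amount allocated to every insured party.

Ferraro: $978 | Chaudhri: $2,280 | Delacroix: $326 | Kowalski: $2,443

Sum of profit-interest units: 37.
Unrounded shares: Ferraro 6/37 × $6,027 = 977.35; Chaudhri 14/37 × $6,027 = 2,280.49; Delacroix 2/37 × $6,027 = 325.78; Kowalski 15/37 × $6,027 = 2,443.38.
Rounded to nearest $1: Ferraro $977; Chaudhri $2,280; Delacroix $326; Kowalski $2,443. Sum = $6,026.
Difference $6,027 − $6,026 = +$1 applied to Ferraro: Ferraro becomes $978.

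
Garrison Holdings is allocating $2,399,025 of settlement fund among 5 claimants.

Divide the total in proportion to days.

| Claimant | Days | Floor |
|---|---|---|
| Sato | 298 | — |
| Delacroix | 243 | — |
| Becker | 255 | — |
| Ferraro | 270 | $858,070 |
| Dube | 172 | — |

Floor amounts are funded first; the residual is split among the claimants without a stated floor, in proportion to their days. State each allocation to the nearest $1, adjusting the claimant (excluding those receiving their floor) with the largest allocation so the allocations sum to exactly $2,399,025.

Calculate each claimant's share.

Minimums first: Ferraro $858,070. Balance $1,540,955.
Balance split over remaining days 968: Sato 474,384.91 → $474,385; Delacroix 386,830.65 → $386,831; Becker 405,933.39 → $405,933; Dube 273,806.05 → $273,806.

Sato: $474,385 | Delacroix: $386,831 | Becker: $405,933 | Ferraro: $858,070 | Dube: $273,806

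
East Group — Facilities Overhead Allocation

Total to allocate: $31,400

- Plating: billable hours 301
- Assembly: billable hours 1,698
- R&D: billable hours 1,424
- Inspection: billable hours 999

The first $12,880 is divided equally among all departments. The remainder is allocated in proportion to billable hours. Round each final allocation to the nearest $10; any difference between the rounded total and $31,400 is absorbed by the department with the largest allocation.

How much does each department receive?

Plating: $4,480 · Assembly: $10,340 · R&D: $9,180 · Inspection: $7,400

$12,880 shared equally gives $3,220 per department.
Remainder $18,520 by billable hours (total 4,422): Plating 1,260.63 → $1,260; Assembly 7,111.48 → $7,110; R&D 5,963.93 → $5,960; Inspection 4,183.96 → $4,180.
Rounding difference +$10 on remainder applied to Assembly.
Totals: Plating $3,220 + $1,260 = $4,480; Assembly $3,220 + $7,120 = $10,340; R&D $3,220 + $5,960 = $9,180; Inspection $3,220 + $4,180 = $7,400.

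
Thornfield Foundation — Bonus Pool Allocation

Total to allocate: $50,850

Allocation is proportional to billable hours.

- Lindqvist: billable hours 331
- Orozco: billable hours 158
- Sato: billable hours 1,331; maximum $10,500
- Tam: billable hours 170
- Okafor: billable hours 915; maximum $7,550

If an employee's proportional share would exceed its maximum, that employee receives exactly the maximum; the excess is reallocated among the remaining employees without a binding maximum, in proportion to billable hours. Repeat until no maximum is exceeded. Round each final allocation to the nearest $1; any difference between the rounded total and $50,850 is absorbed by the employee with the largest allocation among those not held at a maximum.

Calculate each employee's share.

Lindqvist: $16,475 · Orozco: $7,864 · Sato: $10,500 · Tam: $8,461 · Okafor: $7,550

Billable hours total: 2,905.
Unconstrained shares: Lindqvist 5,793.92; Orozco 2,765.68; Sato 23,298.23; Tam 2,975.73; Okafor 16,016.44.
Cap binds for Sato ($10,500), Okafor ($7,550); residual $32,800 reallocated over remaining billable hours 659.
Redistributed shares: Lindqvist 16,474.66 → $16,475; Orozco 7,864.04 → $7,864; Tam 8,461.31 → $8,461.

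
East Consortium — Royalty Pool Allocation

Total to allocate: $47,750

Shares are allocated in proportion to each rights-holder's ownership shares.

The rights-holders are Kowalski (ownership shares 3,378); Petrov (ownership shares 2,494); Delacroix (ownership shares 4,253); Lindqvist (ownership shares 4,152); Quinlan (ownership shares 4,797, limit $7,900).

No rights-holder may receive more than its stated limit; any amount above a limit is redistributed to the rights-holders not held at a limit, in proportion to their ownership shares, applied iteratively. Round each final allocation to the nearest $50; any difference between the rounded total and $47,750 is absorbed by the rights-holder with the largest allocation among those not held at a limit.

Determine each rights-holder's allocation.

Ownership shares total: 19,074.
Proportional shares (ignoring caps): Kowalski 8,456.51; Petrov 6,243.50; Delacroix 10,646.99; Lindqvist 10,394.15; Quinlan 12,008.85.
Held at cap: Quinlan ($7,900); remaining pool $39,850 reallocated over remaining ownership shares 14,277.
Remaining shares: Kowalski 9,428.68 → $9,450; Petrov 6,961.26 → $6,950; Delacroix 11,870.98 → $11,850; Lindqvist 11,589.07 → $11,600.

Kowalski: $9,450 | Petrov: $6,950 | Delacroix: $11,850 | Lindqvist: $11,600 | Quinlan: $7,900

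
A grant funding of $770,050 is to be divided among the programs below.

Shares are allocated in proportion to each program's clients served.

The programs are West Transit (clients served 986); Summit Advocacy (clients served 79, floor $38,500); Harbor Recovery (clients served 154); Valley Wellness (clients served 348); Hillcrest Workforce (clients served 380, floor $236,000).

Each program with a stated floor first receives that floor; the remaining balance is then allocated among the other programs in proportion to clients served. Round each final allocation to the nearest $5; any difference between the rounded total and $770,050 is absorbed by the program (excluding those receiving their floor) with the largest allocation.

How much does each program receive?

West Transit: $328,370 | Summit Advocacy: $38,500 | Harbor Recovery: $51,285 | Valley Wellness: $115,895 | Hillcrest Workforce: $236,000

Fund the minimums — Summit Advocacy $38,500; Hillcrest Workforce $236,000. Balance $495,550.
Balance split over remaining clients served 1,488: West Transit 328,368.48 → $328,370; Harbor Recovery 51,286.76 → $51,285; Valley Wellness 115,894.76 → $115,895.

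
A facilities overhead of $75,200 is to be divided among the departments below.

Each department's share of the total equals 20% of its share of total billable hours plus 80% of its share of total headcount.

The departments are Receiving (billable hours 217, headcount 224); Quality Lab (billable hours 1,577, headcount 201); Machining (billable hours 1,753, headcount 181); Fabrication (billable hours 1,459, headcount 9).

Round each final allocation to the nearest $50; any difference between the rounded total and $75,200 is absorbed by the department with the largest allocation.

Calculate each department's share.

Receiving: $22,550 · Quality Lab: $24,450 · Machining: $22,950 · Fabrication: $5,250

Billable hours total 5,006; headcount total 615.
Blended shares (20% billable hours + 80% headcount): Receiving 0.3001; Quality Lab 0.3245; Machining 0.3055; Fabrication 0.0700.
Raw shares: Receiving 22,563.89; Quality Lab 24,399.98; Machining 22,972.33; Fabrication 5,263.80.
At nearest $50: Receiving $22,550; Quality Lab $24,400; Machining $22,950; Fabrication $5,250. Sum = $75,150.
Difference $75,200 − $75,150 = +$50 applied to largest allocation (Quality Lab): Quality Lab becomes $24,450.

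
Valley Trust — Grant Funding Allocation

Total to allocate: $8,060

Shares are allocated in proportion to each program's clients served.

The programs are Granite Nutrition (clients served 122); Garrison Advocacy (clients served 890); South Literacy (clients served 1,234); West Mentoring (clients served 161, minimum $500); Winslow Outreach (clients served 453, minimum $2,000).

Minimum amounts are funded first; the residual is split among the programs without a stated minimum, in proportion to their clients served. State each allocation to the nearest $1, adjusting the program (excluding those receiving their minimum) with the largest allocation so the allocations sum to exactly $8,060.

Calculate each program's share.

Guaranteed amounts: West Mentoring $500; Winslow Outreach $2,000. Remaining pool $5,560.
Remaining pool split over remaining clients served 2,246: Granite Nutrition 302.01 → $302; Garrison Advocacy 2,203.21 → $2,203; South Literacy 3,054.78 → $3,055.

Granite Nutrition: $302 | Garrison Advocacy: $2,203 | South Literacy: $3,055 | West Mentoring: $500 | Winslow Outreach: $2,000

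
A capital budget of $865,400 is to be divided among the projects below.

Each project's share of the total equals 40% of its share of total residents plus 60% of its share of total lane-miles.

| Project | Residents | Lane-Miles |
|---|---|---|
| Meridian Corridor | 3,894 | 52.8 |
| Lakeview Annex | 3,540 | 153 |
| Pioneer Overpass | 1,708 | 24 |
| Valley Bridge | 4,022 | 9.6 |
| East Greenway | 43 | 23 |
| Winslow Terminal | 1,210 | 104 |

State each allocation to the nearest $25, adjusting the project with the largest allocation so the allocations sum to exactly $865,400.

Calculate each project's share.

Totals — residents 14,417, lane-miles 366.4.
Combined weights (40% residents + 60% lane-miles): Meridian Corridor 0.1945; Lakeview Annex 0.3488; Pioneer Overpass 0.0867; Valley Bridge 0.1273; East Greenway 0.0389; Winslow Terminal 0.2039.
Pro-rata amounts: Meridian Corridor 168,322.03; Lakeview Annex 301,819.70; Pioneer Overpass 75,021.36; Valley Bridge 110,174.95; East Greenway 33,626.67; Winslow Terminal 176,435.29.
Rounded to nearest $25: Meridian Corridor $168,325; Lakeview Annex $301,825; Pioneer Overpass $75,025; Valley Bridge $110,175; East Greenway $33,625; Winslow Terminal $176,425. Sum = $865,400.
Rounded total matches; no reconciliation needed.

Meridian Corridor: $168,325 · Lakeview Annex: $301,825 · Pioneer Overpass: $75,025 · Valley Bridge: $110,175 · East Greenway: $33,625 · Winslow Terminal: $176,425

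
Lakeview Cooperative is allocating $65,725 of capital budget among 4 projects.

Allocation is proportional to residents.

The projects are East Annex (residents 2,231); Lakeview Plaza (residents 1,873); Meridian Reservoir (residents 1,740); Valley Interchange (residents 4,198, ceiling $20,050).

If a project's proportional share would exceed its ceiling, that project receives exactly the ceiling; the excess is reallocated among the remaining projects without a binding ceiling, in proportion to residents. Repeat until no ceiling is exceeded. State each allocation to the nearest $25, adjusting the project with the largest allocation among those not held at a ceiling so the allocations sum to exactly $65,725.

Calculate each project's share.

Combined residents = 10,042.
Unconstrained shares: East Annex 14,601.92; Lakeview Plaza 12,258.81; Meridian Reservoir 11,388.32; Valley Interchange 27,475.96.
Cap binds for Valley Interchange ($20,050); remaining pool $45,675 reallocated over remaining residents 5,844.
Redistributed shares: East Annex 17,436.85 → $17,425; Lakeview Plaza 14,638.82 → $14,650; Meridian Reservoir 13,599.33 → $13,600.

East Annex: $17,425; Lakeview Plaza: $14,650; Meridian Reservoir: $13,600; Valley Interchange: $20,050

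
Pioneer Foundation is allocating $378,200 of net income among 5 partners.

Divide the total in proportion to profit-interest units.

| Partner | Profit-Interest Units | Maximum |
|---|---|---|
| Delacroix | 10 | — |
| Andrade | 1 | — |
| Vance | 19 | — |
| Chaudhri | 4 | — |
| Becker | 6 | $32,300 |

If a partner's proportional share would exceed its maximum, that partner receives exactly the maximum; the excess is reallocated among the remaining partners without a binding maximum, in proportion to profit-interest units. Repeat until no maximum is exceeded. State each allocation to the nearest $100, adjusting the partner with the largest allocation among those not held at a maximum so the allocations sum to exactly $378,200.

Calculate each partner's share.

Delacroix: $101,700 | Andrade: $10,200 | Vance: $193,300 | Chaudhri: $40,700 | Becker: $32,300

Total profit-interest units = 40.
Pro-rata shares before constraints: Delacroix 94,550.00; Andrade 9,455.00; Vance 179,645.00; Chaudhri 37,820.00; Becker 56,730.00.
Held at cap: Becker ($32,300); residual $345,900 reallocated over remaining profit-interest units 34.
Shares after redistribution: Delacroix 101,735.29 → $101,700; Andrade 10,173.53 → $10,200; Vance 193,297.06 → $193,300; Chaudhri 40,694.12 → $40,700.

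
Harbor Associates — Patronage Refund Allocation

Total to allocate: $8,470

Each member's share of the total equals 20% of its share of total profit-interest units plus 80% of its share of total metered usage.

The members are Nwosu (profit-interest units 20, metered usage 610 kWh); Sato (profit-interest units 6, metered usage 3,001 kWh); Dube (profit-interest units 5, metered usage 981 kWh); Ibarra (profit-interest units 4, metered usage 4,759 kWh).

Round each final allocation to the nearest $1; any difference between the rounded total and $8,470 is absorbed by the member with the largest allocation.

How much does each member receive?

Nwosu: $1,410 · Sato: $2,465 · Dube: $953 · Ibarra: $3,642

Profit-interest units total 35; metered usage total 9,351.
Blended shares (20% profit-interest units + 80% metered usage): Nwosu 0.1665; Sato 0.2910; Dube 0.1125; Ibarra 0.4300.
Pro-rata amounts: Nwosu 1,410.02; Sato 2,465.01; Dube 952.86; Ibarra 3,642.11.
Rounded to nearest $1: Nwosu $1,410; Sato $2,465; Dube $953; Ibarra $3,642. Sum = $8,470.
Rounded total matches; no reconciliation needed.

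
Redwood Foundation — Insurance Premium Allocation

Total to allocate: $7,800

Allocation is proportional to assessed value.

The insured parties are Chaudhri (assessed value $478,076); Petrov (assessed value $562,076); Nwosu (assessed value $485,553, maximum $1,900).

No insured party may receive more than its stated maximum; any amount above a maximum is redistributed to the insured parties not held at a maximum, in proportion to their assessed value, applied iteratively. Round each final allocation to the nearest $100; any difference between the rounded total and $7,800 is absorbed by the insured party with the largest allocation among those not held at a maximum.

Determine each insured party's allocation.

Chaudhri: $2,700; Petrov: $3,200; Nwosu: $1,900

Sum of assessed value: 1,525,705.
Pro-rata shares before constraints: Chaudhri 2,444.11; Petrov 2,873.55; Nwosu 2,482.34.
Held at cap: Nwosu ($1,900); residual $5,900 reallocated over remaining assessed value 1,040,152.
Redistributed shares: Chaudhri 2,711.77 → $2,700; Petrov 3,188.23 → $3,200.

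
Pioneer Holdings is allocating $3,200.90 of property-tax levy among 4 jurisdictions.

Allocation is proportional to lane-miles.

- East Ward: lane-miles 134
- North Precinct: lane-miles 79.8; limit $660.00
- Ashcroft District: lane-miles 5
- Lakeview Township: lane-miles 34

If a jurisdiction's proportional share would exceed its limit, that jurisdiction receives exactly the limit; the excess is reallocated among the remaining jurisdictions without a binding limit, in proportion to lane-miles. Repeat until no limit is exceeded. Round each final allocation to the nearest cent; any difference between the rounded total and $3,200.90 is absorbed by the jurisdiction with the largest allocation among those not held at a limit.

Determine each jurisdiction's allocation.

East Ward: $1,968.09; North Precinct: $660.00; Ashcroft District: $73.44; Lakeview Township: $499.37

Sum of lane-miles: 252.8.
Unconstrained shares: East Ward 1,696.6796; North Precinct 1,010.4107; Ashcroft District 63.3089; Lakeview Township 430.5008.
Held at cap: North Precinct ($660.00); remaining pool $2,540.90 reallocated over remaining lane-miles 173.
Shares after redistribution: East Ward 1,968.0960 → $1,968.10; Ashcroft District 73.4364 → $73.44; Lakeview Township 499.3676 → $499.37.
Rounding difference −$0.01 applied to East Ward → $1,968.09.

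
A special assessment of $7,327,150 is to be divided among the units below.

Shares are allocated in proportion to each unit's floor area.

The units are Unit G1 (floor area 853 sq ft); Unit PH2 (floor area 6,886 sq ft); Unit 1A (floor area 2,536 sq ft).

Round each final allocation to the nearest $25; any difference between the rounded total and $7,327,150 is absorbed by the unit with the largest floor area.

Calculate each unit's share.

Total floor area = 853 + 6,886 + 2,536 = 10,275.
Pro-rata amounts: Unit G1 608,278.24; Unit PH2 4,910,438.43; Unit 1A 1,808,433.32.
At nearest $25: Unit G1 $608,275; Unit PH2 $4,910,450; Unit 1A $1,808,425. Sum = $7,327,150.
Rounded total matches; no reconciliation needed.

Unit G1: $608,275 · Unit PH2: $4,910,450 · Unit 1A: $1,808,425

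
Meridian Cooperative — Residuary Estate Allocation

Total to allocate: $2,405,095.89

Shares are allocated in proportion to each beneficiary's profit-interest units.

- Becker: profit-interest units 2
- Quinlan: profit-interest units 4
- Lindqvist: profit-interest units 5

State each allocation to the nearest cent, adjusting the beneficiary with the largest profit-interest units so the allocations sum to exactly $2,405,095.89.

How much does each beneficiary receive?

Becker: $437,290.16 · Quinlan: $874,580.32 · Lindqvist: $1,093,225.41

Combined profit-interest units = 2 + 4 + 5 = 11.
Pro-rata amounts: Becker 437,290.1618; Quinlan 874,580.3236; Lindqvist 1,093,225.4045.
Rounded to nearest cent: Becker $437,290.16; Quinlan $874,580.32; Lindqvist $1,093,225.40. Sum = $2,405,095.88.
Difference $2,405,095.89 − $2,405,095.88 = +$0.01 applied to largest profit-interest units (Lindqvist): Lindqvist becomes $1,093,225.41.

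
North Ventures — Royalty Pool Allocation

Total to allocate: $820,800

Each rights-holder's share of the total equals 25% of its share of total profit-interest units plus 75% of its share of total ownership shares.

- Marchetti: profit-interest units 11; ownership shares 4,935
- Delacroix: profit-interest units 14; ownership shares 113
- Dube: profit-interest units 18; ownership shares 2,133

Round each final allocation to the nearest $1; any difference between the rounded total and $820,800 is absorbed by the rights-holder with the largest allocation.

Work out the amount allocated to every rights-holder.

Totals — profit-interest units 43, ownership shares 7,181.
Composite weights (25% profit-interest units + 75% ownership shares): Marchetti 0.5794; Delacroix 0.0932; Dube 0.3274.
Unrounded shares: Marchetti 475,551.93; Delacroix 76,496.37; Dube 268,751.71.
Rounded to nearest $1: Marchetti $475,552; Delacroix $76,496; Dube $268,752. Sum = $820,800.
No rounding difference to absorb.

Marchetti: $475,552 · Delacroix: $76,496 · Dube: $268,752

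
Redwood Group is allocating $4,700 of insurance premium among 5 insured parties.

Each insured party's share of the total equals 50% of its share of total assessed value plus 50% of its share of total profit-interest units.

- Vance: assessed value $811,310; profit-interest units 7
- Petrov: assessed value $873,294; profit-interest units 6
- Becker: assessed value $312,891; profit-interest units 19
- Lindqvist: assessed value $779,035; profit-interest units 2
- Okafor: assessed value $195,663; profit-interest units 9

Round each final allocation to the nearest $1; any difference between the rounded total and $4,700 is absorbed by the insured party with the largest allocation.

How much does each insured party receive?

Vance: $1,024; Petrov: $1,018; Becker: $1,286; Lindqvist: $725; Okafor: $647

Assessed value total 2,972,193; profit-interest units total 43.
Composite weights (50% assessed value + 50% profit-interest units): Vance 0.2179; Petrov 0.2167; Becker 0.2736; Lindqvist 0.1543; Okafor 0.1376.
Pro-rata amounts: Vance 1,024.03; Petrov 1,018.39; Becker 1,285.76; Lindqvist 725.26; Okafor 646.56.
At nearest $1: Vance $1,024; Petrov $1,018; Becker $1,286; Lindqvist $725; Okafor $647. Sum = $4,700.
Rounded total matches; no reconciliation needed.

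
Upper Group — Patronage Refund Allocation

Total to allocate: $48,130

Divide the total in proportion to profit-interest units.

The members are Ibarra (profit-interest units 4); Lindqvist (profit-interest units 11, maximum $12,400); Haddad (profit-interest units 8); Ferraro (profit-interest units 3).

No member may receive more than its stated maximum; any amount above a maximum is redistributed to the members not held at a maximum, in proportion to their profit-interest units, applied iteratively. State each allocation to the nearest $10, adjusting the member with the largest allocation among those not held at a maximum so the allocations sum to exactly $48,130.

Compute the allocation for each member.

Ibarra: $9,530 | Lindqvist: $12,400 | Haddad: $19,050 | Ferraro: $7,150

Profit-interest units total: 26.
Proportional shares (ignoring caps): Ibarra 7,404.62; Lindqvist 20,362.69; Haddad 14,809.23; Ferraro 5,553.46.
Cap binds for Lindqvist ($12,400); balance $35,730 reallocated over remaining profit-interest units 15.
Shares after redistribution: Ibarra 9,528.00 → $9,530; Haddad 19,056.00 → $19,060; Ferraro 7,146.00 → $7,150.
Rounding difference −$10 applied to Haddad → $19,050.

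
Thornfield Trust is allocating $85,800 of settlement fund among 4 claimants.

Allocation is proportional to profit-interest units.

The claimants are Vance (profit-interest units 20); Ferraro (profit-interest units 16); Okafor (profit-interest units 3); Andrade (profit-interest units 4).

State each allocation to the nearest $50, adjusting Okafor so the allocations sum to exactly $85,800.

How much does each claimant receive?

Vance: $39,900 | Ferraro: $31,950 | Okafor: $5,950 | Andrade: $8,000

Combined profit-interest units = 43.
Unrounded shares: Vance 20/43 × $85,800 = 39,906.98; Ferraro 16/43 × $85,800 = 31,925.58; Okafor 3/43 × $85,800 = 5,986.05; Andrade 4/43 × $85,800 = 7,981.40.
Rounded to nearest $50: Vance $39,900; Ferraro $31,950; Okafor $6,000; Andrade $8,000. Sum = $85,850.
Difference $85,800 − $85,850 = −$50 applied to Okafor: Okafor becomes $5,950.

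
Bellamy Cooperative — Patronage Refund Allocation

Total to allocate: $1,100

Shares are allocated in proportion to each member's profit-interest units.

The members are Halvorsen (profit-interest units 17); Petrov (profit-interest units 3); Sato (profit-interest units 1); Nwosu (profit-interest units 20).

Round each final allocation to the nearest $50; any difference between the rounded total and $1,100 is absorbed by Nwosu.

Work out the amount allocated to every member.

Halvorsen: $450; Petrov: $100; Sato: $50; Nwosu: $500

Sum of profit-interest units: 41.
Pro-rata amounts: Halvorsen 17/41 × $1,100 = 456.10; Petrov 3/41 × $1,100 = 80.49; Sato 1/41 × $1,100 = 26.83; Nwosu 20/41 × $1,100 = 536.59.
At nearest $50: Halvorsen $450; Petrov $100; Sato $50; Nwosu $550. Sum = $1,150.
Difference $1,100 − $1,150 = −$50 applied to Nwosu: Nwosu becomes $500.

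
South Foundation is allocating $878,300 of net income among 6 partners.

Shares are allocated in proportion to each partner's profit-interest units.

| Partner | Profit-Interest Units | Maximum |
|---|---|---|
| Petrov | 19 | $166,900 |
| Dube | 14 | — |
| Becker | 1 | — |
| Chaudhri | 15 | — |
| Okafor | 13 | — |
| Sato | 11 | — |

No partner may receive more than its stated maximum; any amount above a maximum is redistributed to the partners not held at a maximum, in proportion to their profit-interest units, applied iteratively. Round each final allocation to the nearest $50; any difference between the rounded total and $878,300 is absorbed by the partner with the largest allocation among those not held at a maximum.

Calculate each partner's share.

Petrov: $166,900 · Dube: $184,450 · Becker: $13,150 · Chaudhri: $197,650 · Okafor: $171,250 · Sato: $144,900

Sum of profit-interest units: 73.
Proportional shares (ignoring caps): Petrov 228,598.63; Dube 168,441.10; Becker 12,031.51; Chaudhri 180,472.60; Okafor 156,409.59; Sato 132,346.58.
Capped: Petrov ($166,900); balance $711,400 reallocated over remaining profit-interest units 54.
Redistributed shares: Dube 184,437.04 → $184,450; Becker 13,174.07 → $13,150; Chaudhri 197,611.11 → $197,600; Okafor 171,262.96 → $171,250; Sato 144,914.81 → $144,900.
Rounding difference +$50 applied to Chaudhri → $197,650.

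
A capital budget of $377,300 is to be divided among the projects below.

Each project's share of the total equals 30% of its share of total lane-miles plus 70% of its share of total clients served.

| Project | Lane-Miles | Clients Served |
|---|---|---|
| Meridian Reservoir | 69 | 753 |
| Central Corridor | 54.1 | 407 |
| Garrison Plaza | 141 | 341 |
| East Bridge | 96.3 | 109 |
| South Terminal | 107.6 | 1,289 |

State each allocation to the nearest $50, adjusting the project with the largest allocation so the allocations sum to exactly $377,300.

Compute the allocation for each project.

Meridian Reservoir: $85,300 · Central Corridor: $50,150 · Garrison Plaza: $65,150 · East Bridge: $33,200 · South Terminal: $143,500

Totals — lane-miles 468, clients served 2,899.
Combined weights (30% lane-miles + 70% clients served): Meridian Reservoir 0.2261; Central Corridor 0.1330; Garrison Plaza 0.1727; East Bridge 0.0881; South Terminal 0.3802.
Pro-rata amounts: Meridian Reservoir 85,289.45; Central Corridor 50,163.83; Garrison Plaza 65,168.52; East Bridge 33,221.34; South Terminal 143,456.86.
After rounding ($50): Meridian Reservoir $85,300; Central Corridor $50,150; Garrison Plaza $65,150; East Bridge $33,200; South Terminal $143,450. Sum = $377,250.
Difference $377,300 − $377,250 = +$50 applied to largest allocation (South Terminal): South Terminal becomes $143,500.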